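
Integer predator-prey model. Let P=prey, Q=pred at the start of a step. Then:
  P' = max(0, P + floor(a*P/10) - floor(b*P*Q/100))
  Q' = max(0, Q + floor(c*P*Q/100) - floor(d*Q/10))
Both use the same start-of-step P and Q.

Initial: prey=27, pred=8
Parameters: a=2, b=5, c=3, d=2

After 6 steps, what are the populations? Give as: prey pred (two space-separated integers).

Answer: 0 13

Derivation:
Step 1: prey: 27+5-10=22; pred: 8+6-1=13
Step 2: prey: 22+4-14=12; pred: 13+8-2=19
Step 3: prey: 12+2-11=3; pred: 19+6-3=22
Step 4: prey: 3+0-3=0; pred: 22+1-4=19
Step 5: prey: 0+0-0=0; pred: 19+0-3=16
Step 6: prey: 0+0-0=0; pred: 16+0-3=13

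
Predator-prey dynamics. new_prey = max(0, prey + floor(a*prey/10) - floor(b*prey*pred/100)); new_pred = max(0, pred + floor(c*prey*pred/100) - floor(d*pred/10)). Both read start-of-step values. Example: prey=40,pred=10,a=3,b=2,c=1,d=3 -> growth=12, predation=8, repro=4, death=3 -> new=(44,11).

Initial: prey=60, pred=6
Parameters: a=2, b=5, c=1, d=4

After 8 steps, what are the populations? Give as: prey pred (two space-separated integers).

Answer: 19 4

Derivation:
Step 1: prey: 60+12-18=54; pred: 6+3-2=7
Step 2: prey: 54+10-18=46; pred: 7+3-2=8
Step 3: prey: 46+9-18=37; pred: 8+3-3=8
Step 4: prey: 37+7-14=30; pred: 8+2-3=7
Step 5: prey: 30+6-10=26; pred: 7+2-2=7
Step 6: prey: 26+5-9=22; pred: 7+1-2=6
Step 7: prey: 22+4-6=20; pred: 6+1-2=5
Step 8: prey: 20+4-5=19; pred: 5+1-2=4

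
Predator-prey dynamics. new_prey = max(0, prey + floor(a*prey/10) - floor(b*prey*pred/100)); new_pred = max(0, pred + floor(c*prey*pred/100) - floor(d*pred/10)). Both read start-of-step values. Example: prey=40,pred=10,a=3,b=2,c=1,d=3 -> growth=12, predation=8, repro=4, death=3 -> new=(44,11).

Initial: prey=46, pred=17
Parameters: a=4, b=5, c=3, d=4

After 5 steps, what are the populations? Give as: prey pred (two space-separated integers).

Answer: 0 11

Derivation:
Step 1: prey: 46+18-39=25; pred: 17+23-6=34
Step 2: prey: 25+10-42=0; pred: 34+25-13=46
Step 3: prey: 0+0-0=0; pred: 46+0-18=28
Step 4: prey: 0+0-0=0; pred: 28+0-11=17
Step 5: prey: 0+0-0=0; pred: 17+0-6=11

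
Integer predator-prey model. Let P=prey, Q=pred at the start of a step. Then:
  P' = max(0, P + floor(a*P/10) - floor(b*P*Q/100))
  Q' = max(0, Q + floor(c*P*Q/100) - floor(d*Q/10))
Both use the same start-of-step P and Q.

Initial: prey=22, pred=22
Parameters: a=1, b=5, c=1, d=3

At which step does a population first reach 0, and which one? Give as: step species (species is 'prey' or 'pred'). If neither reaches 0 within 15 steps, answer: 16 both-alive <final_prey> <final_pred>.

Step 1: prey: 22+2-24=0; pred: 22+4-6=20
First extinction: prey at step 1

Answer: 1 prey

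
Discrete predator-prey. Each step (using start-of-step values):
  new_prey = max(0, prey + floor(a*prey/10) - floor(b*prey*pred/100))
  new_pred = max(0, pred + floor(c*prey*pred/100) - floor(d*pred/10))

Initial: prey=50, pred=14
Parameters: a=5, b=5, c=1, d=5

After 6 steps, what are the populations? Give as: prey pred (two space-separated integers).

Answer: 42 5

Derivation:
Step 1: prey: 50+25-35=40; pred: 14+7-7=14
Step 2: prey: 40+20-28=32; pred: 14+5-7=12
Step 3: prey: 32+16-19=29; pred: 12+3-6=9
Step 4: prey: 29+14-13=30; pred: 9+2-4=7
Step 5: prey: 30+15-10=35; pred: 7+2-3=6
Step 6: prey: 35+17-10=42; pred: 6+2-3=5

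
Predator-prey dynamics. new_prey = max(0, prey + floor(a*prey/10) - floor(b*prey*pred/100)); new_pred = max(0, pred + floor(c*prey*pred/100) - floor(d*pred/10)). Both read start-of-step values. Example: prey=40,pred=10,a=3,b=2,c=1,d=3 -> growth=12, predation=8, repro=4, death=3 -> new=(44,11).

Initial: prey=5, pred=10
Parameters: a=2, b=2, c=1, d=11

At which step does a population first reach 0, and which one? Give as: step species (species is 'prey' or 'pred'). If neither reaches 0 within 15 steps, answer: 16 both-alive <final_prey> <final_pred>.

Answer: 1 pred

Derivation:
Step 1: prey: 5+1-1=5; pred: 10+0-11=0
First extinction: pred at step 1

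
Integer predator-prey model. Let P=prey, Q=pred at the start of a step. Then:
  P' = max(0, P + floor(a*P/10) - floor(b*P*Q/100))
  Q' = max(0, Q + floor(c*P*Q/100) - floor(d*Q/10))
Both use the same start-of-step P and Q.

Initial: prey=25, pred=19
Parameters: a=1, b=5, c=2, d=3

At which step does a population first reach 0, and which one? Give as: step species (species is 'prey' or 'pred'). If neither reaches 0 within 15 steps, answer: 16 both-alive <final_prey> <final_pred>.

Answer: 2 prey

Derivation:
Step 1: prey: 25+2-23=4; pred: 19+9-5=23
Step 2: prey: 4+0-4=0; pred: 23+1-6=18
First extinction: prey at step 2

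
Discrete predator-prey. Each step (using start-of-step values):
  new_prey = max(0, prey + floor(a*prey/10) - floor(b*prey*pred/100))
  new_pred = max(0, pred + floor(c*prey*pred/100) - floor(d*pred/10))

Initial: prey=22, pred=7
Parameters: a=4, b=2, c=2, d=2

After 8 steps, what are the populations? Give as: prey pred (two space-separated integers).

Step 1: prey: 22+8-3=27; pred: 7+3-1=9
Step 2: prey: 27+10-4=33; pred: 9+4-1=12
Step 3: prey: 33+13-7=39; pred: 12+7-2=17
Step 4: prey: 39+15-13=41; pred: 17+13-3=27
Step 5: prey: 41+16-22=35; pred: 27+22-5=44
Step 6: prey: 35+14-30=19; pred: 44+30-8=66
Step 7: prey: 19+7-25=1; pred: 66+25-13=78
Step 8: prey: 1+0-1=0; pred: 78+1-15=64

Answer: 0 64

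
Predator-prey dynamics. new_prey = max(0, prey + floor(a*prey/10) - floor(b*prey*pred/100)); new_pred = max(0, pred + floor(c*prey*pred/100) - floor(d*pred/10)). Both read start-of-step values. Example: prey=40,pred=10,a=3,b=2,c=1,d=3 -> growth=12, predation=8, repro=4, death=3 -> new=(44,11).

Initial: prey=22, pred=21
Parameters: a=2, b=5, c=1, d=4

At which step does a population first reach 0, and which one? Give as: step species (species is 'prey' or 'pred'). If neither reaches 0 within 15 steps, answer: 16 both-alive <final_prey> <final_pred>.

Answer: 16 both-alive 1 2

Derivation:
Step 1: prey: 22+4-23=3; pred: 21+4-8=17
Step 2: prey: 3+0-2=1; pred: 17+0-6=11
Step 3: prey: 1+0-0=1; pred: 11+0-4=7
Step 4: prey: 1+0-0=1; pred: 7+0-2=5
Step 5: prey: 1+0-0=1; pred: 5+0-2=3
Step 6: prey: 1+0-0=1; pred: 3+0-1=2
Step 7: prey: 1+0-0=1; pred: 2+0-0=2
Steps 8-15: state stable at prey=1, pred=2 (no change)
No extinction within 15 steps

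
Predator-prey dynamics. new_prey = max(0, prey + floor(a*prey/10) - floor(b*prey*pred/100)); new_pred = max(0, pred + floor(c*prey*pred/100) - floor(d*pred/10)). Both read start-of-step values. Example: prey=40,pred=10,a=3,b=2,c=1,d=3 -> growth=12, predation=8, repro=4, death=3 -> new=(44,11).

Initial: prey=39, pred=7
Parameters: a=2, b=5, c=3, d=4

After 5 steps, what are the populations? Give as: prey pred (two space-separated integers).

Step 1: prey: 39+7-13=33; pred: 7+8-2=13
Step 2: prey: 33+6-21=18; pred: 13+12-5=20
Step 3: prey: 18+3-18=3; pred: 20+10-8=22
Step 4: prey: 3+0-3=0; pred: 22+1-8=15
Step 5: prey: 0+0-0=0; pred: 15+0-6=9

Answer: 0 9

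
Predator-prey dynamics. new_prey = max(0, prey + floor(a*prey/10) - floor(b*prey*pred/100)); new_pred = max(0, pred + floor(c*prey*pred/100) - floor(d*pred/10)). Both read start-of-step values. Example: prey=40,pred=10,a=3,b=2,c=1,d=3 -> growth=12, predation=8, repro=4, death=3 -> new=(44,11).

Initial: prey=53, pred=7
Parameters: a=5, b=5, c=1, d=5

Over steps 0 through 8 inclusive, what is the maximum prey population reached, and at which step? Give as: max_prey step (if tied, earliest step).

Step 1: prey: 53+26-18=61; pred: 7+3-3=7
Step 2: prey: 61+30-21=70; pred: 7+4-3=8
Step 3: prey: 70+35-28=77; pred: 8+5-4=9
Step 4: prey: 77+38-34=81; pred: 9+6-4=11
Step 5: prey: 81+40-44=77; pred: 11+8-5=14
Step 6: prey: 77+38-53=62; pred: 14+10-7=17
Step 7: prey: 62+31-52=41; pred: 17+10-8=19
Step 8: prey: 41+20-38=23; pred: 19+7-9=17
Max prey = 81 at step 4

Answer: 81 4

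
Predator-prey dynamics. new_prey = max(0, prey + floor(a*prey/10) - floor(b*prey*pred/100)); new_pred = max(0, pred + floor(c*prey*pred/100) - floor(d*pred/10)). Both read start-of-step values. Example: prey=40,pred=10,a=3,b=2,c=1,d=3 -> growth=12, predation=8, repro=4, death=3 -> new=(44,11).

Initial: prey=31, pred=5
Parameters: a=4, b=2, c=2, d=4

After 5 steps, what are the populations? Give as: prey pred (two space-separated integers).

Answer: 67 50

Derivation:
Step 1: prey: 31+12-3=40; pred: 5+3-2=6
Step 2: prey: 40+16-4=52; pred: 6+4-2=8
Step 3: prey: 52+20-8=64; pred: 8+8-3=13
Step 4: prey: 64+25-16=73; pred: 13+16-5=24
Step 5: prey: 73+29-35=67; pred: 24+35-9=50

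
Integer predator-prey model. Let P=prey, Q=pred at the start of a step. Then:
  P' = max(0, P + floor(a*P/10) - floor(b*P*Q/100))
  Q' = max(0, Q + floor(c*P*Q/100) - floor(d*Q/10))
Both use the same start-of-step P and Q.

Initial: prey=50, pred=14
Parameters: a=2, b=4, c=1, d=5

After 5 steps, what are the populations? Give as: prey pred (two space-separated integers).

Step 1: prey: 50+10-28=32; pred: 14+7-7=14
Step 2: prey: 32+6-17=21; pred: 14+4-7=11
Step 3: prey: 21+4-9=16; pred: 11+2-5=8
Step 4: prey: 16+3-5=14; pred: 8+1-4=5
Step 5: prey: 14+2-2=14; pred: 5+0-2=3

Answer: 14 3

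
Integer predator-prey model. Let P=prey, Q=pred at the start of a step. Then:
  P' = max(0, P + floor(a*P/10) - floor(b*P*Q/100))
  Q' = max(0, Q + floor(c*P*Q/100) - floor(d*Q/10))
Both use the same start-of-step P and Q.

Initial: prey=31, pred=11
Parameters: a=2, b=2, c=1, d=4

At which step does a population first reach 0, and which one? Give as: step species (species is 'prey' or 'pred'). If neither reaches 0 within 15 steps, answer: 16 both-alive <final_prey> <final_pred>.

Answer: 16 both-alive 54 11

Derivation:
Step 1: prey: 31+6-6=31; pred: 11+3-4=10
Step 2: prey: 31+6-6=31; pred: 10+3-4=9
Step 3: prey: 31+6-5=32; pred: 9+2-3=8
Step 4: prey: 32+6-5=33; pred: 8+2-3=7
Step 5: prey: 33+6-4=35; pred: 7+2-2=7
Step 6: prey: 35+7-4=38; pred: 7+2-2=7
Step 7: prey: 38+7-5=40; pred: 7+2-2=7
Step 8: prey: 40+8-5=43; pred: 7+2-2=7
Step 9: prey: 43+8-6=45; pred: 7+3-2=8
Step 10: prey: 45+9-7=47; pred: 8+3-3=8
Step 11: prey: 47+9-7=49; pred: 8+3-3=8
Step 12: prey: 49+9-7=51; pred: 8+3-3=8
Step 13: prey: 51+10-8=53; pred: 8+4-3=9
Step 14: prey: 53+10-9=54; pred: 9+4-3=10
Step 15: prey: 54+10-10=54; pred: 10+5-4=11
No extinction within 15 steps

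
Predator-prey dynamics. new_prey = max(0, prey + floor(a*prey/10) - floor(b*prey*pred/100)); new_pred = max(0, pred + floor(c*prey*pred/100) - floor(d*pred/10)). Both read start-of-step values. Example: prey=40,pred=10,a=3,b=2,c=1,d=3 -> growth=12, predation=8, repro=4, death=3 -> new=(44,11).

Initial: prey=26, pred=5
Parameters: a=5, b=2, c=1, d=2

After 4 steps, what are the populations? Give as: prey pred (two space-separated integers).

Answer: 101 9

Derivation:
Step 1: prey: 26+13-2=37; pred: 5+1-1=5
Step 2: prey: 37+18-3=52; pred: 5+1-1=5
Step 3: prey: 52+26-5=73; pred: 5+2-1=6
Step 4: prey: 73+36-8=101; pred: 6+4-1=9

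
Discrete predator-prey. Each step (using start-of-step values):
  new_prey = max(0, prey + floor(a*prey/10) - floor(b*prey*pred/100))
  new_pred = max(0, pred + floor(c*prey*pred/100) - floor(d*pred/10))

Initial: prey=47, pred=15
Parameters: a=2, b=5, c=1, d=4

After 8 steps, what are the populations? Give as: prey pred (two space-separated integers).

Answer: 3 2

Derivation:
Step 1: prey: 47+9-35=21; pred: 15+7-6=16
Step 2: prey: 21+4-16=9; pred: 16+3-6=13
Step 3: prey: 9+1-5=5; pred: 13+1-5=9
Step 4: prey: 5+1-2=4; pred: 9+0-3=6
Step 5: prey: 4+0-1=3; pred: 6+0-2=4
Step 6: prey: 3+0-0=3; pred: 4+0-1=3
Step 7: prey: 3+0-0=3; pred: 3+0-1=2
Step 8: prey: 3+0-0=3; pred: 2+0-0=2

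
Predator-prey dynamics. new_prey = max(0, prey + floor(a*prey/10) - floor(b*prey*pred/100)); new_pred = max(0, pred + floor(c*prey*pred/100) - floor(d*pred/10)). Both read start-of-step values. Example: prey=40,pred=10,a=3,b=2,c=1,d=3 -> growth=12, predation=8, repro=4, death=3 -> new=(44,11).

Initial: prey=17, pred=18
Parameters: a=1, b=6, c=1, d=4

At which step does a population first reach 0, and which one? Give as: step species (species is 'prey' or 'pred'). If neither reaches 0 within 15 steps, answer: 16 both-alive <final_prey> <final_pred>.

Step 1: prey: 17+1-18=0; pred: 18+3-7=14
First extinction: prey at step 1

Answer: 1 prey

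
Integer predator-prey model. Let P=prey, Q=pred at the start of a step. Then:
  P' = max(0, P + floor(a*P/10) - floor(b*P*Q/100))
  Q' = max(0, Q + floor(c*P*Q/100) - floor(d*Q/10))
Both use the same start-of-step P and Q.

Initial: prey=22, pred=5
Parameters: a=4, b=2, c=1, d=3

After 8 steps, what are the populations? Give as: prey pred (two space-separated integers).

Answer: 114 39

Derivation:
Step 1: prey: 22+8-2=28; pred: 5+1-1=5
Step 2: prey: 28+11-2=37; pred: 5+1-1=5
Step 3: prey: 37+14-3=48; pred: 5+1-1=5
Step 4: prey: 48+19-4=63; pred: 5+2-1=6
Step 5: prey: 63+25-7=81; pred: 6+3-1=8
Step 6: prey: 81+32-12=101; pred: 8+6-2=12
Step 7: prey: 101+40-24=117; pred: 12+12-3=21
Step 8: prey: 117+46-49=114; pred: 21+24-6=39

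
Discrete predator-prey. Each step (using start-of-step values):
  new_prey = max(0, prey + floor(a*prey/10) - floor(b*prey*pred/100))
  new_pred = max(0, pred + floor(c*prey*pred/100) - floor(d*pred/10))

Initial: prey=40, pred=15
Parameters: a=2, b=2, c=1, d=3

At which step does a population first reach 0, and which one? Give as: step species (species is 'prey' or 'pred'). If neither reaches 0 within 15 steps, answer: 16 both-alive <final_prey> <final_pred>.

Answer: 16 both-alive 24 6

Derivation:
Step 1: prey: 40+8-12=36; pred: 15+6-4=17
Step 2: prey: 36+7-12=31; pred: 17+6-5=18
Step 3: prey: 31+6-11=26; pred: 18+5-5=18
Step 4: prey: 26+5-9=22; pred: 18+4-5=17
Step 5: prey: 22+4-7=19; pred: 17+3-5=15
Step 6: prey: 19+3-5=17; pred: 15+2-4=13
Step 7: prey: 17+3-4=16; pred: 13+2-3=12
Step 8: prey: 16+3-3=16; pred: 12+1-3=10
Step 9: prey: 16+3-3=16; pred: 10+1-3=8
Step 10: prey: 16+3-2=17; pred: 8+1-2=7
Step 11: prey: 17+3-2=18; pred: 7+1-2=6
Step 12: prey: 18+3-2=19; pred: 6+1-1=6
Step 13: prey: 19+3-2=20; pred: 6+1-1=6
Step 14: prey: 20+4-2=22; pred: 6+1-1=6
Step 15: prey: 22+4-2=24; pred: 6+1-1=6
No extinction within 15 steps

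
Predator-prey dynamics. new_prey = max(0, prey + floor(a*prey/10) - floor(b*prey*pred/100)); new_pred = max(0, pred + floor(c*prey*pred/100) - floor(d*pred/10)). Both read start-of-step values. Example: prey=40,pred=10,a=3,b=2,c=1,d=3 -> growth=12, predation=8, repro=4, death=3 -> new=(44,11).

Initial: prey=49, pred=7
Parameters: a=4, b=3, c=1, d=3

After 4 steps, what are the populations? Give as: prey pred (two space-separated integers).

Answer: 76 19

Derivation:
Step 1: prey: 49+19-10=58; pred: 7+3-2=8
Step 2: prey: 58+23-13=68; pred: 8+4-2=10
Step 3: prey: 68+27-20=75; pred: 10+6-3=13
Step 4: prey: 75+30-29=76; pred: 13+9-3=19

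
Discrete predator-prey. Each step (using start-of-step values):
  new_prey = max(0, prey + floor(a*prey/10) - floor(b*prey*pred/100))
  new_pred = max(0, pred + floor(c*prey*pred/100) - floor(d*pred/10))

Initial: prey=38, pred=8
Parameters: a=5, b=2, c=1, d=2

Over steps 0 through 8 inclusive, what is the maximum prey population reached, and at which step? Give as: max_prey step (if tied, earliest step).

Step 1: prey: 38+19-6=51; pred: 8+3-1=10
Step 2: prey: 51+25-10=66; pred: 10+5-2=13
Step 3: prey: 66+33-17=82; pred: 13+8-2=19
Step 4: prey: 82+41-31=92; pred: 19+15-3=31
Step 5: prey: 92+46-57=81; pred: 31+28-6=53
Step 6: prey: 81+40-85=36; pred: 53+42-10=85
Step 7: prey: 36+18-61=0; pred: 85+30-17=98
Step 8: prey: 0+0-0=0; pred: 98+0-19=79
Max prey = 92 at step 4

Answer: 92 4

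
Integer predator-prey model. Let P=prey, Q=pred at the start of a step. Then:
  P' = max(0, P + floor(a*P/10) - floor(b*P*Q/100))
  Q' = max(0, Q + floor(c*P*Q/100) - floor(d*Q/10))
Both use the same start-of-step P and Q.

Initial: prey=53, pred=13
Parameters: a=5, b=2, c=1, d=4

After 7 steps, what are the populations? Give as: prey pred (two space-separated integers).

Step 1: prey: 53+26-13=66; pred: 13+6-5=14
Step 2: prey: 66+33-18=81; pred: 14+9-5=18
Step 3: prey: 81+40-29=92; pred: 18+14-7=25
Step 4: prey: 92+46-46=92; pred: 25+23-10=38
Step 5: prey: 92+46-69=69; pred: 38+34-15=57
Step 6: prey: 69+34-78=25; pred: 57+39-22=74
Step 7: prey: 25+12-37=0; pred: 74+18-29=63

Answer: 0 63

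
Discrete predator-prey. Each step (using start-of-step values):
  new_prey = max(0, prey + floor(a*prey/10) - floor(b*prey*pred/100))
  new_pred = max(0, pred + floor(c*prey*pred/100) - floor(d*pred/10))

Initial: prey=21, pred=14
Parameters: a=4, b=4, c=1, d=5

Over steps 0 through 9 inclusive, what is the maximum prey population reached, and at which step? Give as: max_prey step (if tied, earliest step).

Step 1: prey: 21+8-11=18; pred: 14+2-7=9
Step 2: prey: 18+7-6=19; pred: 9+1-4=6
Step 3: prey: 19+7-4=22; pred: 6+1-3=4
Step 4: prey: 22+8-3=27; pred: 4+0-2=2
Step 5: prey: 27+10-2=35; pred: 2+0-1=1
Step 6: prey: 35+14-1=48; pred: 1+0-0=1
Step 7: prey: 48+19-1=66; pred: 1+0-0=1
Step 8: prey: 66+26-2=90; pred: 1+0-0=1
Step 9: prey: 90+36-3=123; pred: 1+0-0=1
Max prey = 123 at step 9

Answer: 123 9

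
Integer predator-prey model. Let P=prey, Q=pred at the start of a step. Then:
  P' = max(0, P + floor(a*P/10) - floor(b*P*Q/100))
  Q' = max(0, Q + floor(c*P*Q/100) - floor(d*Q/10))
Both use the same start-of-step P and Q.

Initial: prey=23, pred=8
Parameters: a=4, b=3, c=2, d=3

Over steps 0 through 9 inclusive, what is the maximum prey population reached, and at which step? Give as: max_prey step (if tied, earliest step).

Step 1: prey: 23+9-5=27; pred: 8+3-2=9
Step 2: prey: 27+10-7=30; pred: 9+4-2=11
Step 3: prey: 30+12-9=33; pred: 11+6-3=14
Step 4: prey: 33+13-13=33; pred: 14+9-4=19
Step 5: prey: 33+13-18=28; pred: 19+12-5=26
Step 6: prey: 28+11-21=18; pred: 26+14-7=33
Step 7: prey: 18+7-17=8; pred: 33+11-9=35
Step 8: prey: 8+3-8=3; pred: 35+5-10=30
Step 9: prey: 3+1-2=2; pred: 30+1-9=22
Max prey = 33 at step 3

Answer: 33 3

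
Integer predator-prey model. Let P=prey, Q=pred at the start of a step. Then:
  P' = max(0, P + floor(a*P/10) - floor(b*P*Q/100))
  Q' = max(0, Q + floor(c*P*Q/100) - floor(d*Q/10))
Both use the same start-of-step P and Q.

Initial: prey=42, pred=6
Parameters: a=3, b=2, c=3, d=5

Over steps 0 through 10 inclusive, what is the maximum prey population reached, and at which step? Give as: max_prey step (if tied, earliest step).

Step 1: prey: 42+12-5=49; pred: 6+7-3=10
Step 2: prey: 49+14-9=54; pred: 10+14-5=19
Step 3: prey: 54+16-20=50; pred: 19+30-9=40
Step 4: prey: 50+15-40=25; pred: 40+60-20=80
Step 5: prey: 25+7-40=0; pred: 80+60-40=100
Step 6: prey: 0+0-0=0; pred: 100+0-50=50
Step 7: prey: 0+0-0=0; pred: 50+0-25=25
Step 8: prey: 0+0-0=0; pred: 25+0-12=13
Step 9: prey: 0+0-0=0; pred: 13+0-6=7
Step 10: prey: 0+0-0=0; pred: 7+0-3=4
Max prey = 54 at step 2

Answer: 54 2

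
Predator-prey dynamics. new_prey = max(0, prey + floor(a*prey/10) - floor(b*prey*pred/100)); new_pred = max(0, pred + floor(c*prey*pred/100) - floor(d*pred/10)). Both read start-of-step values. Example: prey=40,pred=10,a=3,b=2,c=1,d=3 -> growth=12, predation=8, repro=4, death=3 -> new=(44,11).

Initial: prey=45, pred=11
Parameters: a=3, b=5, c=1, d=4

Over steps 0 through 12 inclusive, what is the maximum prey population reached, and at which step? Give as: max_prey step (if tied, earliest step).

Step 1: prey: 45+13-24=34; pred: 11+4-4=11
Step 2: prey: 34+10-18=26; pred: 11+3-4=10
Step 3: prey: 26+7-13=20; pred: 10+2-4=8
Step 4: prey: 20+6-8=18; pred: 8+1-3=6
Step 5: prey: 18+5-5=18; pred: 6+1-2=5
Step 6: prey: 18+5-4=19; pred: 5+0-2=3
Step 7: prey: 19+5-2=22; pred: 3+0-1=2
Step 8: prey: 22+6-2=26; pred: 2+0-0=2
Step 9: prey: 26+7-2=31; pred: 2+0-0=2
Step 10: prey: 31+9-3=37; pred: 2+0-0=2
Step 11: prey: 37+11-3=45; pred: 2+0-0=2
Step 12: prey: 45+13-4=54; pred: 2+0-0=2
Max prey = 54 at step 12

Answer: 54 12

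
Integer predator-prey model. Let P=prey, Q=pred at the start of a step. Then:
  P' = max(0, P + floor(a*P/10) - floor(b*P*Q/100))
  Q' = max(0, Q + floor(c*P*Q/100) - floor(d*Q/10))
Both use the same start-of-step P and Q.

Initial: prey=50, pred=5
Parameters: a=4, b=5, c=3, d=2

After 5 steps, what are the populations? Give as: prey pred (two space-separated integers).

Answer: 0 42

Derivation:
Step 1: prey: 50+20-12=58; pred: 5+7-1=11
Step 2: prey: 58+23-31=50; pred: 11+19-2=28
Step 3: prey: 50+20-70=0; pred: 28+42-5=65
Step 4: prey: 0+0-0=0; pred: 65+0-13=52
Step 5: prey: 0+0-0=0; pred: 52+0-10=42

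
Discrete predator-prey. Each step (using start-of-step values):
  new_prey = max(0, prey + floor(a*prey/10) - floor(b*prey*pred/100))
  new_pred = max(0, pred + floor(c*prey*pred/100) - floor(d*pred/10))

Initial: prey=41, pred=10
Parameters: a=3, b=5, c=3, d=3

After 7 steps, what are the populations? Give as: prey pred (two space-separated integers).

Step 1: prey: 41+12-20=33; pred: 10+12-3=19
Step 2: prey: 33+9-31=11; pred: 19+18-5=32
Step 3: prey: 11+3-17=0; pred: 32+10-9=33
Step 4: prey: 0+0-0=0; pred: 33+0-9=24
Step 5: prey: 0+0-0=0; pred: 24+0-7=17
Step 6: prey: 0+0-0=0; pred: 17+0-5=12
Step 7: prey: 0+0-0=0; pred: 12+0-3=9

Answer: 0 9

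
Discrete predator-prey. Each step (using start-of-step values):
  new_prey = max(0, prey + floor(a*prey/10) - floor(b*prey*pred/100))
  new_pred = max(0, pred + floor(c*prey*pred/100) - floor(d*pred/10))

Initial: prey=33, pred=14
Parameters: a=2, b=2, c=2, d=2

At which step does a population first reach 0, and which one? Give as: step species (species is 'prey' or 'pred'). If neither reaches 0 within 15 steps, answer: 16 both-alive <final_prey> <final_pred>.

Step 1: prey: 33+6-9=30; pred: 14+9-2=21
Step 2: prey: 30+6-12=24; pred: 21+12-4=29
Step 3: prey: 24+4-13=15; pred: 29+13-5=37
Step 4: prey: 15+3-11=7; pred: 37+11-7=41
Step 5: prey: 7+1-5=3; pred: 41+5-8=38
Step 6: prey: 3+0-2=1; pred: 38+2-7=33
Step 7: prey: 1+0-0=1; pred: 33+0-6=27
Step 8: prey: 1+0-0=1; pred: 27+0-5=22
Step 9: prey: 1+0-0=1; pred: 22+0-4=18
Step 10: prey: 1+0-0=1; pred: 18+0-3=15
Step 11: prey: 1+0-0=1; pred: 15+0-3=12
Step 12: prey: 1+0-0=1; pred: 12+0-2=10
Step 13: prey: 1+0-0=1; pred: 10+0-2=8
Step 14: prey: 1+0-0=1; pred: 8+0-1=7
Step 15: prey: 1+0-0=1; pred: 7+0-1=6
No extinction within 15 steps

Answer: 16 both-alive 1 6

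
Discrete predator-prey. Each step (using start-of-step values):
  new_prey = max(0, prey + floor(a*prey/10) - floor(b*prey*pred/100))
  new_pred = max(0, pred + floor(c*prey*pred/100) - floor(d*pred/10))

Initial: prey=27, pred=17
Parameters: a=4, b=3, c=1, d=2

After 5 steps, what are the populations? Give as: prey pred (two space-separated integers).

Answer: 13 18

Derivation:
Step 1: prey: 27+10-13=24; pred: 17+4-3=18
Step 2: prey: 24+9-12=21; pred: 18+4-3=19
Step 3: prey: 21+8-11=18; pred: 19+3-3=19
Step 4: prey: 18+7-10=15; pred: 19+3-3=19
Step 5: prey: 15+6-8=13; pred: 19+2-3=18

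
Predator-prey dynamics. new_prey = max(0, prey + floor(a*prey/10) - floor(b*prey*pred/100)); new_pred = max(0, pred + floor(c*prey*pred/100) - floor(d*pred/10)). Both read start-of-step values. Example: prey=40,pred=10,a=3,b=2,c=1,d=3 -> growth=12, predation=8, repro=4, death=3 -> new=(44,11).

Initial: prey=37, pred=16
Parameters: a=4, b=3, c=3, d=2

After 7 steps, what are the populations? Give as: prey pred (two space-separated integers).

Answer: 0 30

Derivation:
Step 1: prey: 37+14-17=34; pred: 16+17-3=30
Step 2: prey: 34+13-30=17; pred: 30+30-6=54
Step 3: prey: 17+6-27=0; pred: 54+27-10=71
Step 4: prey: 0+0-0=0; pred: 71+0-14=57
Step 5: prey: 0+0-0=0; pred: 57+0-11=46
Step 6: prey: 0+0-0=0; pred: 46+0-9=37
Step 7: prey: 0+0-0=0; pred: 37+0-7=30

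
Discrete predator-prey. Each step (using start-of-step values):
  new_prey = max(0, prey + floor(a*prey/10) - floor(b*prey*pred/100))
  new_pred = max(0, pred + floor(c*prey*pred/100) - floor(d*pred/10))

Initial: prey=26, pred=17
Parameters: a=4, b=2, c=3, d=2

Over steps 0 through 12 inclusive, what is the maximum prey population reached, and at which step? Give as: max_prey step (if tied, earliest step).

Answer: 28 1

Derivation:
Step 1: prey: 26+10-8=28; pred: 17+13-3=27
Step 2: prey: 28+11-15=24; pred: 27+22-5=44
Step 3: prey: 24+9-21=12; pred: 44+31-8=67
Step 4: prey: 12+4-16=0; pred: 67+24-13=78
Step 5: prey: 0+0-0=0; pred: 78+0-15=63
Step 6: prey: 0+0-0=0; pred: 63+0-12=51
Step 7: prey: 0+0-0=0; pred: 51+0-10=41
Step 8: prey: 0+0-0=0; pred: 41+0-8=33
Step 9: prey: 0+0-0=0; pred: 33+0-6=27
Step 10: prey: 0+0-0=0; pred: 27+0-5=22
Step 11: prey: 0+0-0=0; pred: 22+0-4=18
Step 12: prey: 0+0-0=0; pred: 18+0-3=15
Max prey = 28 at step 1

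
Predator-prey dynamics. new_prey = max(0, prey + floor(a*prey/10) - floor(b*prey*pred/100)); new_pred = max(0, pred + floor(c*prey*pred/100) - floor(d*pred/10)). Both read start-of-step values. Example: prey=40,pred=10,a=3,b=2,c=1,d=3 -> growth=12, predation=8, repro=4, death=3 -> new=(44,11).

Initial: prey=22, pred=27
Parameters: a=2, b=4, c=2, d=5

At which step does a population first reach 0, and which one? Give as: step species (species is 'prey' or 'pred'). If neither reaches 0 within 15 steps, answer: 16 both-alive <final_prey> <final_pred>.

Step 1: prey: 22+4-23=3; pred: 27+11-13=25
Step 2: prey: 3+0-3=0; pred: 25+1-12=14
First extinction: prey at step 2

Answer: 2 prey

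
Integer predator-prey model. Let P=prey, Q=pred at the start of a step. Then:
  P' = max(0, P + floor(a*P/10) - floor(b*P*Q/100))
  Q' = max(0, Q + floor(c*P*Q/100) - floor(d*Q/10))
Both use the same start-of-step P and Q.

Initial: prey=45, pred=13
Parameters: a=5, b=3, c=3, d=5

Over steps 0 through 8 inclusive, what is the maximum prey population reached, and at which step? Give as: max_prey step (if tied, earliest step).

Answer: 50 1

Derivation:
Step 1: prey: 45+22-17=50; pred: 13+17-6=24
Step 2: prey: 50+25-36=39; pred: 24+36-12=48
Step 3: prey: 39+19-56=2; pred: 48+56-24=80
Step 4: prey: 2+1-4=0; pred: 80+4-40=44
Step 5: prey: 0+0-0=0; pred: 44+0-22=22
Step 6: prey: 0+0-0=0; pred: 22+0-11=11
Step 7: prey: 0+0-0=0; pred: 11+0-5=6
Step 8: prey: 0+0-0=0; pred: 6+0-3=3
Max prey = 50 at step 1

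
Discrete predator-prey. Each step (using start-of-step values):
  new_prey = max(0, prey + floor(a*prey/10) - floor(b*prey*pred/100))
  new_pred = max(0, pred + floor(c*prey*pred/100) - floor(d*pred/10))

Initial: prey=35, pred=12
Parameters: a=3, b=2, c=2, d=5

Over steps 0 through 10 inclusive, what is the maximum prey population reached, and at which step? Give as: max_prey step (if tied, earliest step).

Step 1: prey: 35+10-8=37; pred: 12+8-6=14
Step 2: prey: 37+11-10=38; pred: 14+10-7=17
Step 3: prey: 38+11-12=37; pred: 17+12-8=21
Step 4: prey: 37+11-15=33; pred: 21+15-10=26
Step 5: prey: 33+9-17=25; pred: 26+17-13=30
Step 6: prey: 25+7-15=17; pred: 30+15-15=30
Step 7: prey: 17+5-10=12; pred: 30+10-15=25
Step 8: prey: 12+3-6=9; pred: 25+6-12=19
Step 9: prey: 9+2-3=8; pred: 19+3-9=13
Step 10: prey: 8+2-2=8; pred: 13+2-6=9
Max prey = 38 at step 2

Answer: 38 2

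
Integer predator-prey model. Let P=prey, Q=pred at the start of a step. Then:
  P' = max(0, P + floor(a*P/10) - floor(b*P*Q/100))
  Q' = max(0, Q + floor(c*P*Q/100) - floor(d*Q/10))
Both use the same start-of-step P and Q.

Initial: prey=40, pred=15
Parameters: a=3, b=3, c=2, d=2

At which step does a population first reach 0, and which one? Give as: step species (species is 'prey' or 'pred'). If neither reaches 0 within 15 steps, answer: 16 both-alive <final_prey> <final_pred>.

Answer: 4 prey

Derivation:
Step 1: prey: 40+12-18=34; pred: 15+12-3=24
Step 2: prey: 34+10-24=20; pred: 24+16-4=36
Step 3: prey: 20+6-21=5; pred: 36+14-7=43
Step 4: prey: 5+1-6=0; pred: 43+4-8=39
First extinction: prey at step 4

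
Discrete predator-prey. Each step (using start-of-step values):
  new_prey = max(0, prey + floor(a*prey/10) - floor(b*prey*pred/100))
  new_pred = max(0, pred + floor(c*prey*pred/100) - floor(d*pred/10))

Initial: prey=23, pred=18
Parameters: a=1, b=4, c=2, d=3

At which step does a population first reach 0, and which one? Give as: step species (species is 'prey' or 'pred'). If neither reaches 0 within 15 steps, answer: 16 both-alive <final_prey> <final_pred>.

Step 1: prey: 23+2-16=9; pred: 18+8-5=21
Step 2: prey: 9+0-7=2; pred: 21+3-6=18
Step 3: prey: 2+0-1=1; pred: 18+0-5=13
Step 4: prey: 1+0-0=1; pred: 13+0-3=10
Step 5: prey: 1+0-0=1; pred: 10+0-3=7
Step 6: prey: 1+0-0=1; pred: 7+0-2=5
Step 7: prey: 1+0-0=1; pred: 5+0-1=4
Step 8: prey: 1+0-0=1; pred: 4+0-1=3
Step 9: prey: 1+0-0=1; pred: 3+0-0=3
Steps 10-15: state stable at prey=1, pred=3 (no change)
No extinction within 15 steps

Answer: 16 both-alive 1 3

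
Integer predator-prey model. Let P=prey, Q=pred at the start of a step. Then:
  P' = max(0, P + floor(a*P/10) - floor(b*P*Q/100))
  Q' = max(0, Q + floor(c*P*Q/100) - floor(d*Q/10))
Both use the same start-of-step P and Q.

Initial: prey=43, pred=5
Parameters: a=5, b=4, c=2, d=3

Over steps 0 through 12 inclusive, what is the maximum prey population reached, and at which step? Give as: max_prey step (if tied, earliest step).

Step 1: prey: 43+21-8=56; pred: 5+4-1=8
Step 2: prey: 56+28-17=67; pred: 8+8-2=14
Step 3: prey: 67+33-37=63; pred: 14+18-4=28
Step 4: prey: 63+31-70=24; pred: 28+35-8=55
Step 5: prey: 24+12-52=0; pred: 55+26-16=65
Step 6: prey: 0+0-0=0; pred: 65+0-19=46
Step 7: prey: 0+0-0=0; pred: 46+0-13=33
Step 8: prey: 0+0-0=0; pred: 33+0-9=24
Step 9: prey: 0+0-0=0; pred: 24+0-7=17
Step 10: prey: 0+0-0=0; pred: 17+0-5=12
Step 11: prey: 0+0-0=0; pred: 12+0-3=9
Step 12: prey: 0+0-0=0; pred: 9+0-2=7
Max prey = 67 at step 2

Answer: 67 2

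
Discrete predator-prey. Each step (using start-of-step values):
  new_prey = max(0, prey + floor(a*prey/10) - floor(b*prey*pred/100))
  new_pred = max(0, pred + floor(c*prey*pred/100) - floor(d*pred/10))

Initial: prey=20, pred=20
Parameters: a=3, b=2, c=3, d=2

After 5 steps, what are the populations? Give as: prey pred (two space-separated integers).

Answer: 1 40

Derivation:
Step 1: prey: 20+6-8=18; pred: 20+12-4=28
Step 2: prey: 18+5-10=13; pred: 28+15-5=38
Step 3: prey: 13+3-9=7; pred: 38+14-7=45
Step 4: prey: 7+2-6=3; pred: 45+9-9=45
Step 5: prey: 3+0-2=1; pred: 45+4-9=40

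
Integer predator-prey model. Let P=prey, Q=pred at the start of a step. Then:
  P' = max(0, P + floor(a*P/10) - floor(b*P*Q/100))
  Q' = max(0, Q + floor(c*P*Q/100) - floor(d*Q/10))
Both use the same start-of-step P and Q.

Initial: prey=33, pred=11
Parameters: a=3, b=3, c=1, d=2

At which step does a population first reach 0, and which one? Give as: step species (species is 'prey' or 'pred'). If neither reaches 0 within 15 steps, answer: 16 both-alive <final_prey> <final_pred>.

Step 1: prey: 33+9-10=32; pred: 11+3-2=12
Step 2: prey: 32+9-11=30; pred: 12+3-2=13
Step 3: prey: 30+9-11=28; pred: 13+3-2=14
Step 4: prey: 28+8-11=25; pred: 14+3-2=15
Step 5: prey: 25+7-11=21; pred: 15+3-3=15
Step 6: prey: 21+6-9=18; pred: 15+3-3=15
Step 7: prey: 18+5-8=15; pred: 15+2-3=14
Step 8: prey: 15+4-6=13; pred: 14+2-2=14
Step 9: prey: 13+3-5=11; pred: 14+1-2=13
Step 10: prey: 11+3-4=10; pred: 13+1-2=12
Step 11: prey: 10+3-3=10; pred: 12+1-2=11
Step 12: prey: 10+3-3=10; pred: 11+1-2=10
Step 13: prey: 10+3-3=10; pred: 10+1-2=9
Step 14: prey: 10+3-2=11; pred: 9+0-1=8
Step 15: prey: 11+3-2=12; pred: 8+0-1=7
No extinction within 15 steps

Answer: 16 both-alive 12 7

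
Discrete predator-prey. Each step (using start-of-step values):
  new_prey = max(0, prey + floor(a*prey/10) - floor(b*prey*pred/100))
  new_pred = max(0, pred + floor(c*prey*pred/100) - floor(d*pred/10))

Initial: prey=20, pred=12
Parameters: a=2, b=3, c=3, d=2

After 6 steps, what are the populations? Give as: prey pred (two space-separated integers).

Step 1: prey: 20+4-7=17; pred: 12+7-2=17
Step 2: prey: 17+3-8=12; pred: 17+8-3=22
Step 3: prey: 12+2-7=7; pred: 22+7-4=25
Step 4: prey: 7+1-5=3; pred: 25+5-5=25
Step 5: prey: 3+0-2=1; pred: 25+2-5=22
Step 6: prey: 1+0-0=1; pred: 22+0-4=18

Answer: 1 18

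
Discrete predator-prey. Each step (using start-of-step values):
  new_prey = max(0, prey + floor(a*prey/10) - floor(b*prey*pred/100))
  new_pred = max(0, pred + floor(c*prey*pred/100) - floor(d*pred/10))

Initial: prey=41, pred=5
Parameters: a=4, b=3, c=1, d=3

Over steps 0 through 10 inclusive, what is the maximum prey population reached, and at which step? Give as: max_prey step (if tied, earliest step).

Step 1: prey: 41+16-6=51; pred: 5+2-1=6
Step 2: prey: 51+20-9=62; pred: 6+3-1=8
Step 3: prey: 62+24-14=72; pred: 8+4-2=10
Step 4: prey: 72+28-21=79; pred: 10+7-3=14
Step 5: prey: 79+31-33=77; pred: 14+11-4=21
Step 6: prey: 77+30-48=59; pred: 21+16-6=31
Step 7: prey: 59+23-54=28; pred: 31+18-9=40
Step 8: prey: 28+11-33=6; pred: 40+11-12=39
Step 9: prey: 6+2-7=1; pred: 39+2-11=30
Step 10: prey: 1+0-0=1; pred: 30+0-9=21
Max prey = 79 at step 4

Answer: 79 4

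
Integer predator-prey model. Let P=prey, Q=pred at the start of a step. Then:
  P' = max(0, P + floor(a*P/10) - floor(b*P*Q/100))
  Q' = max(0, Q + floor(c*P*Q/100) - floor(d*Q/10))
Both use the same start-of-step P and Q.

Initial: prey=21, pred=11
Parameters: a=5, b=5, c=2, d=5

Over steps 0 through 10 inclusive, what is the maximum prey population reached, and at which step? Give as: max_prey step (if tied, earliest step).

Step 1: prey: 21+10-11=20; pred: 11+4-5=10
Step 2: prey: 20+10-10=20; pred: 10+4-5=9
Step 3: prey: 20+10-9=21; pred: 9+3-4=8
Step 4: prey: 21+10-8=23; pred: 8+3-4=7
Step 5: prey: 23+11-8=26; pred: 7+3-3=7
Step 6: prey: 26+13-9=30; pred: 7+3-3=7
Step 7: prey: 30+15-10=35; pred: 7+4-3=8
Step 8: prey: 35+17-14=38; pred: 8+5-4=9
Step 9: prey: 38+19-17=40; pred: 9+6-4=11
Step 10: prey: 40+20-22=38; pred: 11+8-5=14
Max prey = 40 at step 9

Answer: 40 9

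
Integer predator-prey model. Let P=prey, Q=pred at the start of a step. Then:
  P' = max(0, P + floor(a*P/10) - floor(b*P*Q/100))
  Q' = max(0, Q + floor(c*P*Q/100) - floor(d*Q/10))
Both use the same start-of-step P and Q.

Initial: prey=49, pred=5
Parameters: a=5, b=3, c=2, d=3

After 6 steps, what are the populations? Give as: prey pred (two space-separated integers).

Answer: 0 86

Derivation:
Step 1: prey: 49+24-7=66; pred: 5+4-1=8
Step 2: prey: 66+33-15=84; pred: 8+10-2=16
Step 3: prey: 84+42-40=86; pred: 16+26-4=38
Step 4: prey: 86+43-98=31; pred: 38+65-11=92
Step 5: prey: 31+15-85=0; pred: 92+57-27=122
Step 6: prey: 0+0-0=0; pred: 122+0-36=86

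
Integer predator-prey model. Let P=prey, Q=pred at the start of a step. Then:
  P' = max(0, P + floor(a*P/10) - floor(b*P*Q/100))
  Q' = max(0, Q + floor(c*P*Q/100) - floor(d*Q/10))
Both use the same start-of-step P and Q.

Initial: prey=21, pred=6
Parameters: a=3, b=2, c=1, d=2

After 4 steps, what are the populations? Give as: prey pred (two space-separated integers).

Step 1: prey: 21+6-2=25; pred: 6+1-1=6
Step 2: prey: 25+7-3=29; pred: 6+1-1=6
Step 3: prey: 29+8-3=34; pred: 6+1-1=6
Step 4: prey: 34+10-4=40; pred: 6+2-1=7

Answer: 40 7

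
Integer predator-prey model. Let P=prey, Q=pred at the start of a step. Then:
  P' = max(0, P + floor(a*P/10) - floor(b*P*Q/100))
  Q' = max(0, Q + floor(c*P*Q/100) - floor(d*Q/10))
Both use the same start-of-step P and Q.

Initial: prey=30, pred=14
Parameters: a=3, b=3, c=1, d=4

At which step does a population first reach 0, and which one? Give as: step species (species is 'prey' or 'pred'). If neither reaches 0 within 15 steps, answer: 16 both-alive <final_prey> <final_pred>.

Step 1: prey: 30+9-12=27; pred: 14+4-5=13
Step 2: prey: 27+8-10=25; pred: 13+3-5=11
Step 3: prey: 25+7-8=24; pred: 11+2-4=9
Step 4: prey: 24+7-6=25; pred: 9+2-3=8
Step 5: prey: 25+7-6=26; pred: 8+2-3=7
Step 6: prey: 26+7-5=28; pred: 7+1-2=6
Step 7: prey: 28+8-5=31; pred: 6+1-2=5
Step 8: prey: 31+9-4=36; pred: 5+1-2=4
Step 9: prey: 36+10-4=42; pred: 4+1-1=4
Step 10: prey: 42+12-5=49; pred: 4+1-1=4
Step 11: prey: 49+14-5=58; pred: 4+1-1=4
Step 12: prey: 58+17-6=69; pred: 4+2-1=5
Step 13: prey: 69+20-10=79; pred: 5+3-2=6
Step 14: prey: 79+23-14=88; pred: 6+4-2=8
Step 15: prey: 88+26-21=93; pred: 8+7-3=12
No extinction within 15 steps

Answer: 16 both-alive 93 12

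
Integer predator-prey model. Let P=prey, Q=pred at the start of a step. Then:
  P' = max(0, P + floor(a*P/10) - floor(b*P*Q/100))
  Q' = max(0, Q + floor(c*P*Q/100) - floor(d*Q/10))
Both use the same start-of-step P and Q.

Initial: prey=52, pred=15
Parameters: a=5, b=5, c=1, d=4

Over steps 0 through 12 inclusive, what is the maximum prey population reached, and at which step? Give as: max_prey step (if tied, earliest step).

Step 1: prey: 52+26-39=39; pred: 15+7-6=16
Step 2: prey: 39+19-31=27; pred: 16+6-6=16
Step 3: prey: 27+13-21=19; pred: 16+4-6=14
Step 4: prey: 19+9-13=15; pred: 14+2-5=11
Step 5: prey: 15+7-8=14; pred: 11+1-4=8
Step 6: prey: 14+7-5=16; pred: 8+1-3=6
Step 7: prey: 16+8-4=20; pred: 6+0-2=4
Step 8: prey: 20+10-4=26; pred: 4+0-1=3
Step 9: prey: 26+13-3=36; pred: 3+0-1=2
Step 10: prey: 36+18-3=51; pred: 2+0-0=2
Step 11: prey: 51+25-5=71; pred: 2+1-0=3
Step 12: prey: 71+35-10=96; pred: 3+2-1=4
Max prey = 96 at step 12

Answer: 96 12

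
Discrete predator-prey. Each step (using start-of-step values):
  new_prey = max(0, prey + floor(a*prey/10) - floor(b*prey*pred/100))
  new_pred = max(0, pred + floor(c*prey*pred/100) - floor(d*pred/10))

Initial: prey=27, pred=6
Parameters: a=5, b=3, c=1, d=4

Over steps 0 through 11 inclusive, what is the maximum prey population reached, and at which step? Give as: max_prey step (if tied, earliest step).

Step 1: prey: 27+13-4=36; pred: 6+1-2=5
Step 2: prey: 36+18-5=49; pred: 5+1-2=4
Step 3: prey: 49+24-5=68; pred: 4+1-1=4
Step 4: prey: 68+34-8=94; pred: 4+2-1=5
Step 5: prey: 94+47-14=127; pred: 5+4-2=7
Step 6: prey: 127+63-26=164; pred: 7+8-2=13
Step 7: prey: 164+82-63=183; pred: 13+21-5=29
Step 8: prey: 183+91-159=115; pred: 29+53-11=71
Step 9: prey: 115+57-244=0; pred: 71+81-28=124
Step 10: prey: 0+0-0=0; pred: 124+0-49=75
Step 11: prey: 0+0-0=0; pred: 75+0-30=45
Max prey = 183 at step 7

Answer: 183 7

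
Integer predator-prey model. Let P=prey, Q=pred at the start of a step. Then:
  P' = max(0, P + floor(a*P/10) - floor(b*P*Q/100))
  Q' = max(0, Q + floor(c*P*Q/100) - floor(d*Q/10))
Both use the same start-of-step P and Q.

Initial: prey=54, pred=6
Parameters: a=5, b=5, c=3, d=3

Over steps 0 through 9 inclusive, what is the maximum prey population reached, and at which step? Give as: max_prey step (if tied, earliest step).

Step 1: prey: 54+27-16=65; pred: 6+9-1=14
Step 2: prey: 65+32-45=52; pred: 14+27-4=37
Step 3: prey: 52+26-96=0; pred: 37+57-11=83
Step 4: prey: 0+0-0=0; pred: 83+0-24=59
Step 5: prey: 0+0-0=0; pred: 59+0-17=42
Step 6: prey: 0+0-0=0; pred: 42+0-12=30
Step 7: prey: 0+0-0=0; pred: 30+0-9=21
Step 8: prey: 0+0-0=0; pred: 21+0-6=15
Step 9: prey: 0+0-0=0; pred: 15+0-4=11
Max prey = 65 at step 1

Answer: 65 1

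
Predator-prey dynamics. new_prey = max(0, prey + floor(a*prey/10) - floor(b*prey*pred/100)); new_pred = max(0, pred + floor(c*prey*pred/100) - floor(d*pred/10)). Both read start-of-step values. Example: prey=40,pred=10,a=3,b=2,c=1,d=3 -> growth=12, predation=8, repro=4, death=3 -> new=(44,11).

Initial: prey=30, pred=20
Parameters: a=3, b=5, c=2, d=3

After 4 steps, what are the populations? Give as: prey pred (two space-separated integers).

Answer: 0 12

Derivation:
Step 1: prey: 30+9-30=9; pred: 20+12-6=26
Step 2: prey: 9+2-11=0; pred: 26+4-7=23
Step 3: prey: 0+0-0=0; pred: 23+0-6=17
Step 4: prey: 0+0-0=0; pred: 17+0-5=12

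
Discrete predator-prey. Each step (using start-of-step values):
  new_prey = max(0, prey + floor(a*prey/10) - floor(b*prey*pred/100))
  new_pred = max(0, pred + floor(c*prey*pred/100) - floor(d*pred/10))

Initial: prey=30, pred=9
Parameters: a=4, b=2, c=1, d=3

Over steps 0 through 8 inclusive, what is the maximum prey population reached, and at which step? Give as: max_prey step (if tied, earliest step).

Step 1: prey: 30+12-5=37; pred: 9+2-2=9
Step 2: prey: 37+14-6=45; pred: 9+3-2=10
Step 3: prey: 45+18-9=54; pred: 10+4-3=11
Step 4: prey: 54+21-11=64; pred: 11+5-3=13
Step 5: prey: 64+25-16=73; pred: 13+8-3=18
Step 6: prey: 73+29-26=76; pred: 18+13-5=26
Step 7: prey: 76+30-39=67; pred: 26+19-7=38
Step 8: prey: 67+26-50=43; pred: 38+25-11=52
Max prey = 76 at step 6

Answer: 76 6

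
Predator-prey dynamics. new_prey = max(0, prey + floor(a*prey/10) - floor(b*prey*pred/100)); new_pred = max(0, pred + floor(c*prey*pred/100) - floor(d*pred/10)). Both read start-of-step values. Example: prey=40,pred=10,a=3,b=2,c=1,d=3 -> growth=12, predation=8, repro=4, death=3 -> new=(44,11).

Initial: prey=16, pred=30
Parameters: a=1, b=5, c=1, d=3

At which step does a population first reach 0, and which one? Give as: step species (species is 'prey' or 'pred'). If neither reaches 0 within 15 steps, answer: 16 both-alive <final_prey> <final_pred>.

Step 1: prey: 16+1-24=0; pred: 30+4-9=25
First extinction: prey at step 1

Answer: 1 prey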